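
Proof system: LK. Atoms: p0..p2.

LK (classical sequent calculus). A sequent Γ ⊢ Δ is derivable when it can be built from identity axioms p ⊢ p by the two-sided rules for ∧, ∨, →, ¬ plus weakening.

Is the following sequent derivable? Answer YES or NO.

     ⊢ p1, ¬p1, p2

Derivation (root first):
[WR]  ⊢ p1, ¬p1, p2
  [¬R]  ⊢ p1, ¬p1
    [Ax] p1 ⊢ p1

Result: YES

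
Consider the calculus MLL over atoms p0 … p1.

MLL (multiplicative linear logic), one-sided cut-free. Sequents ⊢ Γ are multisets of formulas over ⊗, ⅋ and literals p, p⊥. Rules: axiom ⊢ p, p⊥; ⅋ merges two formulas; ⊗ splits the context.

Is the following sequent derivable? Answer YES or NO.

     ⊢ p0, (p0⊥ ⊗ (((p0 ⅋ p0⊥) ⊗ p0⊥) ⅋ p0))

Derivation (root first):
[⊗]  ⊢ p0, (p0⊥ ⊗ (((p0 ⅋ p0⊥) ⊗ p0⊥) ⅋ p0))
  [Ax]  ⊢ p0, p0⊥
  [⅋]  ⊢ (((p0 ⅋ p0⊥) ⊗ p0⊥) ⅋ p0)
    [⊗]  ⊢ p0, ((p0 ⅋ p0⊥) ⊗ p0⊥)
      [⅋]  ⊢ (p0 ⅋ p0⊥)
        [Ax]  ⊢ p0, p0⊥
      [Ax]  ⊢ p0, p0⊥

Result: YES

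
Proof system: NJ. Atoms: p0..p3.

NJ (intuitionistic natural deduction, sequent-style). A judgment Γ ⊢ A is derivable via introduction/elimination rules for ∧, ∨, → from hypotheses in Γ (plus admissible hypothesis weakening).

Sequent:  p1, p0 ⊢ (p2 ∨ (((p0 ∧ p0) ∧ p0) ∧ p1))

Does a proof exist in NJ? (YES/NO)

Derivation (root first):
[∨I₂] p1, p0 ⊢ (p2 ∨ (((p0 ∧ p0) ∧ p0) ∧ p1))
  [∧I] p1, p0 ⊢ (((p0 ∧ p0) ∧ p0) ∧ p1)
    [∧I] p0 ⊢ ((p0 ∧ p0) ∧ p0)
      [∧I] p0 ⊢ (p0 ∧ p0)
        [Ax] p0 ⊢ p0
        [Ax] p0 ⊢ p0
      [Ax] p0 ⊢ p0
    [Ax] p1 ⊢ p1

Result: YES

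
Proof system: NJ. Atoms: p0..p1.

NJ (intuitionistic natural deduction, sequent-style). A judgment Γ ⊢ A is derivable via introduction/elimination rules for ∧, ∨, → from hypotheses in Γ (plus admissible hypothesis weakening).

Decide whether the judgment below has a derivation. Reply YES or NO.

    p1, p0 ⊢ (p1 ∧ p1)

Proof tree:
[∧I] p1, p0 ⊢ (p1 ∧ p1)
  [Wk] p1, p0 ⊢ p1
    [Ax] p1 ⊢ p1
  [Ax] p1 ⊢ p1

Result: YES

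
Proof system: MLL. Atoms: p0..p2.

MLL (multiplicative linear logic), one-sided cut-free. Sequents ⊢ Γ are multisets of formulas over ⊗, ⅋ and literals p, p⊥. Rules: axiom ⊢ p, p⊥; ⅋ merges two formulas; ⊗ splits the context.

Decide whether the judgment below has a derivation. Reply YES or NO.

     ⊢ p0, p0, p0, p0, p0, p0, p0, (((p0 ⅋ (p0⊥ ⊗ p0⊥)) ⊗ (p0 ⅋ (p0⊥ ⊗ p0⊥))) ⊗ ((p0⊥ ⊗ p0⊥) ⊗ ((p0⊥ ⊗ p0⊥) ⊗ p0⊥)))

Proof tree:
[⊗]  ⊢ p0, p0, p0, p0, p0, p0, p0, (((p0 ⅋ (p0⊥ ⊗ p0⊥)) ⊗ (p0 ⅋ (p0⊥ ⊗ p0⊥))) ⊗ ((p0⊥ ⊗ p0⊥) ⊗ ((p0⊥ ⊗ p0⊥) ⊗ p0⊥)))
  [⊗]  ⊢ p0, p0, ((p0 ⅋ (p0⊥ ⊗ p0⊥)) ⊗ (p0 ⅋ (p0⊥ ⊗ p0⊥)))
    [⅋]  ⊢ p0, (p0 ⅋ (p0⊥ ⊗ p0⊥))
      [⊗]  ⊢ p0, p0, (p0⊥ ⊗ p0⊥)
        [Ax]  ⊢ p0, p0⊥
        [Ax]  ⊢ p0, p0⊥
    [⅋]  ⊢ p0, (p0 ⅋ (p0⊥ ⊗ p0⊥))
      [⊗]  ⊢ p0, p0, (p0⊥ ⊗ p0⊥)
        [Ax]  ⊢ p0, p0⊥
        [Ax]  ⊢ p0, p0⊥
  [⊗]  ⊢ p0, p0, p0, p0, p0, ((p0⊥ ⊗ p0⊥) ⊗ ((p0⊥ ⊗ p0⊥) ⊗ p0⊥))
    [⊗]  ⊢ p0, p0, (p0⊥ ⊗ p0⊥)
      [Ax]  ⊢ p0, p0⊥
      [Ax]  ⊢ p0, p0⊥
    [⊗]  ⊢ p0, p0, p0, ((p0⊥ ⊗ p0⊥) ⊗ p0⊥)
      [⊗]  ⊢ p0, p0, (p0⊥ ⊗ p0⊥)
        [Ax]  ⊢ p0, p0⊥
        [Ax]  ⊢ p0, p0⊥
      [Ax]  ⊢ p0, p0⊥

Result: YES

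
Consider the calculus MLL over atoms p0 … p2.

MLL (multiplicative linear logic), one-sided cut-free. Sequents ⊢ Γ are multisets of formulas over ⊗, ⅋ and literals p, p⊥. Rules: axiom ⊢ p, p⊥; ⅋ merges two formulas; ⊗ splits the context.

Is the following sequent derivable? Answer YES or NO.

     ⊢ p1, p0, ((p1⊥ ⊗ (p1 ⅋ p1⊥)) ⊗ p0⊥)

Derivation (root first):
[⊗]  ⊢ p1, p0, ((p1⊥ ⊗ (p1 ⅋ p1⊥)) ⊗ p0⊥)
  [⊗]  ⊢ p1, (p1⊥ ⊗ (p1 ⅋ p1⊥))
    [Ax]  ⊢ p1, p1⊥
    [⅋]  ⊢ (p1 ⅋ p1⊥)
      [Ax]  ⊢ p1, p1⊥
  [Ax]  ⊢ p0, p0⊥

Result: YES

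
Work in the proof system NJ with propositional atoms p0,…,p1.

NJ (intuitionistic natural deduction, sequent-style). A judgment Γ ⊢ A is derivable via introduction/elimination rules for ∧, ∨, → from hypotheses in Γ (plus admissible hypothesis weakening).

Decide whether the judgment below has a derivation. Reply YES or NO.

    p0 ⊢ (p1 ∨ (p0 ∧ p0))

Proof tree:
[∨I₂] p0 ⊢ (p1 ∨ (p0 ∧ p0))
  [∧I] p0 ⊢ (p0 ∧ p0)
    [Ax] p0 ⊢ p0
    [Ax] p0 ⊢ p0

Result: YES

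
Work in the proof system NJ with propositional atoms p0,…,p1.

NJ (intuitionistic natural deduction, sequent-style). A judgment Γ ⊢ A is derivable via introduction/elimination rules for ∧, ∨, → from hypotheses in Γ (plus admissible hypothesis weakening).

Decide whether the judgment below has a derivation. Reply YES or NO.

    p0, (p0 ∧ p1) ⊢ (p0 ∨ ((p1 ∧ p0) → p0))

Proof tree:
[Wk] p0, (p0 ∧ p1) ⊢ (p0 ∨ ((p1 ∧ p0) → p0))
  [∨I₂] p0 ⊢ (p0 ∨ ((p1 ∧ p0) → p0))
    [→I] p0 ⊢ ((p1 ∧ p0) → p0)
      [Wk] p0, (p1 ∧ p0) ⊢ p0
        [Ax] p0 ⊢ p0

Result: YES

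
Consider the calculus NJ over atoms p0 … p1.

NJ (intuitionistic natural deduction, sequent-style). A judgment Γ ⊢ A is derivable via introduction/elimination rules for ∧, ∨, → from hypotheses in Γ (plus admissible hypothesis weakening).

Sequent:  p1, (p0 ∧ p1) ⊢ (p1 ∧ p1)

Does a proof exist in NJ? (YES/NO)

Proof tree:
[∧I] p1, (p0 ∧ p1) ⊢ (p1 ∧ p1)
  [Wk] p1, (p0 ∧ p1) ⊢ p1
    [Ax] p1 ⊢ p1
  [Ax] p1 ⊢ p1

Result: YES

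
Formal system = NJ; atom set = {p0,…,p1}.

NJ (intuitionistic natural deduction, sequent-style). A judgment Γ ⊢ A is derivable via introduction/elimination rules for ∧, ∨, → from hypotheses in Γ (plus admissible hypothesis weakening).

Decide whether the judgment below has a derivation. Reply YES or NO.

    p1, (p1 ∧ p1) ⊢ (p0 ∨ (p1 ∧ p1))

Derivation (root first):
[∨I₂] p1, (p1 ∧ p1) ⊢ (p0 ∨ (p1 ∧ p1))
  [∧I] p1, (p1 ∧ p1) ⊢ (p1 ∧ p1)
    [Wk] p1, (p1 ∧ p1) ⊢ p1
      [Ax] p1 ⊢ p1
    [Ax] p1 ⊢ p1

Result: YES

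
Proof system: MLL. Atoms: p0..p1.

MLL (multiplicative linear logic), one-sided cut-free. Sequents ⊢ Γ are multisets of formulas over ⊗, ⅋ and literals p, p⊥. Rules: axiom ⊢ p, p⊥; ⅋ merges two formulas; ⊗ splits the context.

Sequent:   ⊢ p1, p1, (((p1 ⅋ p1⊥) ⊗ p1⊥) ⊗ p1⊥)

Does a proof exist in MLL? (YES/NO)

Derivation trace:
[⊗]  ⊢ p1, p1, (((p1 ⅋ p1⊥) ⊗ p1⊥) ⊗ p1⊥)
  [⊗]  ⊢ p1, ((p1 ⅋ p1⊥) ⊗ p1⊥)
    [⅋]  ⊢ (p1 ⅋ p1⊥)
      [Ax]  ⊢ p1, p1⊥
    [Ax]  ⊢ p1, p1⊥
  [Ax]  ⊢ p1, p1⊥

Result: YES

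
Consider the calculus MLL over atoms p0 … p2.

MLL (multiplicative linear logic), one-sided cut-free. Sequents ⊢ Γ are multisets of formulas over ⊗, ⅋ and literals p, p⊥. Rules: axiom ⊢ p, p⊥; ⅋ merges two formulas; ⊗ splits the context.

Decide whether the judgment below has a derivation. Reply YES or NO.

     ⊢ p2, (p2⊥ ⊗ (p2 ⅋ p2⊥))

Derivation (root first):
[⊗]  ⊢ p2, (p2⊥ ⊗ (p2 ⅋ p2⊥))
  [Ax]  ⊢ p2, p2⊥
  [⅋]  ⊢ (p2 ⅋ p2⊥)
    [Ax]  ⊢ p2, p2⊥

Result: YES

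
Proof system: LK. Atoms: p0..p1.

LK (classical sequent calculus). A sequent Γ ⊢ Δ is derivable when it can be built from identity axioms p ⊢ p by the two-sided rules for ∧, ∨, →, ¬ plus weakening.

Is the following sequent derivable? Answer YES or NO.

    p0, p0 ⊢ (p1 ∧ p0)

Enumerate valuations to refute Γ ⊢ Δ:
  v=00: Γ:[p0=F, p0=F] Δ:[(p1 ∧ p0)=F] refutes=False
  v=01: Γ:[p0=F, p0=F] Δ:[(p1 ∧ p0)=F] refutes=False
  v=10: Γ:[p0=T, p0=T] Δ:[(p1 ∧ p0)=F] refutes=True  ← countermodel

Result: NO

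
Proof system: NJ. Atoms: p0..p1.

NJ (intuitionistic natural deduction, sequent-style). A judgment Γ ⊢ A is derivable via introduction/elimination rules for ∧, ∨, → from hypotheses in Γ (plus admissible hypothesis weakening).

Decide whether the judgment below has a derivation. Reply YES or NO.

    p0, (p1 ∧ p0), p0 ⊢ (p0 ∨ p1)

Proof tree:
[Wk] p0, (p1 ∧ p0), p0 ⊢ (p0 ∨ p1)
  [∨I₁] p0, (p1 ∧ p0) ⊢ (p0 ∨ p1)
    [Wk] p0, (p1 ∧ p0) ⊢ p0
      [Ax] p0 ⊢ p0

Result: YES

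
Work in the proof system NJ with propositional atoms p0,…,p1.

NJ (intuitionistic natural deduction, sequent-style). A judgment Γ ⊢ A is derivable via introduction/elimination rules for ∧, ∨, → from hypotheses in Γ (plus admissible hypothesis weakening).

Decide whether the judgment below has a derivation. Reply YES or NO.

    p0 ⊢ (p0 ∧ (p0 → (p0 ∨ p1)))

Proof tree:
[∧I] p0 ⊢ (p0 ∧ (p0 → (p0 ∨ p1)))
  [Ax] p0 ⊢ p0
  [→I]  ⊢ (p0 → (p0 ∨ p1))
    [∨I₁] p0 ⊢ (p0 ∨ p1)
      [Ax] p0 ⊢ p0

Result: YES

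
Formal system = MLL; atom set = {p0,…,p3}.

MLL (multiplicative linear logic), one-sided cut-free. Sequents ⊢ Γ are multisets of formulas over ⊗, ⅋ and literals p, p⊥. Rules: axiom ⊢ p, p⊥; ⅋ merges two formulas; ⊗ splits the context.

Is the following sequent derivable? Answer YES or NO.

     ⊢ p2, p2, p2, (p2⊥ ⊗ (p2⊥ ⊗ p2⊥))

Derivation (root first):
[⊗]  ⊢ p2, p2, p2, (p2⊥ ⊗ (p2⊥ ⊗ p2⊥))
  [Ax]  ⊢ p2, p2⊥
  [⊗]  ⊢ p2, p2, (p2⊥ ⊗ p2⊥)
    [Ax]  ⊢ p2, p2⊥
    [Ax]  ⊢ p2, p2⊥

Result: YES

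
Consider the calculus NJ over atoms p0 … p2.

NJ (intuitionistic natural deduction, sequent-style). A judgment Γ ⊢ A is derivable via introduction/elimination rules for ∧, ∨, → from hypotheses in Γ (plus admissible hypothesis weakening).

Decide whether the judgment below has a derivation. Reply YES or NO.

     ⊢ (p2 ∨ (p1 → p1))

Derivation trace:
[∨I₂]  ⊢ (p2 ∨ (p1 → p1))
  [→I]  ⊢ (p1 → p1)
    [Ax] p1 ⊢ p1

Result: YES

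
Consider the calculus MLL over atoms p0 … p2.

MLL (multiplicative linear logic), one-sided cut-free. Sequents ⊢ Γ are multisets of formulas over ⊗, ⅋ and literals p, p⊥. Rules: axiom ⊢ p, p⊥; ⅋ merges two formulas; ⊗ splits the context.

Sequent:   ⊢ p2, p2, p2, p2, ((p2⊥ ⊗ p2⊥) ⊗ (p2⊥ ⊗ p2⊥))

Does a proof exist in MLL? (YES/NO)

Derivation (root first):
[⊗]  ⊢ p2, p2, p2, p2, ((p2⊥ ⊗ p2⊥) ⊗ (p2⊥ ⊗ p2⊥))
  [⊗]  ⊢ p2, p2, (p2⊥ ⊗ p2⊥)
    [Ax]  ⊢ p2, p2⊥
    [Ax]  ⊢ p2, p2⊥
  [⊗]  ⊢ p2, p2, (p2⊥ ⊗ p2⊥)
    [Ax]  ⊢ p2, p2⊥
    [Ax]  ⊢ p2, p2⊥

Result: YES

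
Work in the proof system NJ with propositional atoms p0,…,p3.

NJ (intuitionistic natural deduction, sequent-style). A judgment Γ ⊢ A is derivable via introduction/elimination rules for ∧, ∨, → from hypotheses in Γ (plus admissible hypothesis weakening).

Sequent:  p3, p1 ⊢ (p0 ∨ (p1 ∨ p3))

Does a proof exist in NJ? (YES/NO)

Derivation (root first):
[∨I₂] p3, p1 ⊢ (p0 ∨ (p1 ∨ p3))
  [Wk] p3, p1 ⊢ (p1 ∨ p3)
    [∨I₂] p3 ⊢ (p1 ∨ p3)
      [Ax] p3 ⊢ p3

Result: YES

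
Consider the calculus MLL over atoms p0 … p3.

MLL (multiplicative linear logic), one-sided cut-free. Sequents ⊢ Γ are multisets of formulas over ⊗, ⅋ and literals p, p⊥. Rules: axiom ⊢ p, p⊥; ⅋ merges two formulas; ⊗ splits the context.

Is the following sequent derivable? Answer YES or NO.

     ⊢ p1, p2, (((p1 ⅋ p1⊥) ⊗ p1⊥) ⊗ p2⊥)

Proof tree:
[⊗]  ⊢ p1, p2, (((p1 ⅋ p1⊥) ⊗ p1⊥) ⊗ p2⊥)
  [⊗]  ⊢ p1, ((p1 ⅋ p1⊥) ⊗ p1⊥)
    [⅋]  ⊢ (p1 ⅋ p1⊥)
      [Ax]  ⊢ p1, p1⊥
    [Ax]  ⊢ p1, p1⊥
  [Ax]  ⊢ p2, p2⊥

Result: YES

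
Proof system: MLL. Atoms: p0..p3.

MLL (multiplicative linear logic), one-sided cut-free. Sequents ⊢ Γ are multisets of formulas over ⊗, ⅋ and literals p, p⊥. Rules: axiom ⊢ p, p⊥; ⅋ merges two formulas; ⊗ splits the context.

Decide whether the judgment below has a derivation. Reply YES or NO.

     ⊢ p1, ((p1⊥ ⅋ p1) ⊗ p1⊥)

Proof tree:
[⊗]  ⊢ p1, ((p1⊥ ⅋ p1) ⊗ p1⊥)
  [⅋]  ⊢ (p1⊥ ⅋ p1)
    [Ax]  ⊢ p1, p1⊥
  [Ax]  ⊢ p1, p1⊥

Result: YES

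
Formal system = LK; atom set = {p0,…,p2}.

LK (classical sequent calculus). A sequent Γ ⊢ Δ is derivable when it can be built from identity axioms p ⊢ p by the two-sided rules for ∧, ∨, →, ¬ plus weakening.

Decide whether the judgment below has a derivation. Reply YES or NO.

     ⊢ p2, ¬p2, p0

Derivation trace:
[WR]  ⊢ p2, ¬p2, p0
  [¬R]  ⊢ p2, ¬p2
    [Ax] p2 ⊢ p2

Result: YES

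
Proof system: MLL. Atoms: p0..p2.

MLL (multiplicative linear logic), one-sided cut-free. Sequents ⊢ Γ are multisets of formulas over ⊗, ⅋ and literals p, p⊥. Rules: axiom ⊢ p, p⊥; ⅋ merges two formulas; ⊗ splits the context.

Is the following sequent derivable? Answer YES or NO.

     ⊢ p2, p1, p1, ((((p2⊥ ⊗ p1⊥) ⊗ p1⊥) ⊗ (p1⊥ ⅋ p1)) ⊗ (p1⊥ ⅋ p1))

Derivation trace:
[⊗]  ⊢ p2, p1, p1, ((((p2⊥ ⊗ p1⊥) ⊗ p1⊥) ⊗ (p1⊥ ⅋ p1)) ⊗ (p1⊥ ⅋ p1))
  [⊗]  ⊢ p2, p1, p1, (((p2⊥ ⊗ p1⊥) ⊗ p1⊥) ⊗ (p1⊥ ⅋ p1))
    [⊗]  ⊢ p2, p1, p1, ((p2⊥ ⊗ p1⊥) ⊗ p1⊥)
      [⊗]  ⊢ p2, p1, (p2⊥ ⊗ p1⊥)
        [Ax]  ⊢ p2, p2⊥
        [Ax]  ⊢ p1, p1⊥
      [Ax]  ⊢ p1, p1⊥
    [⅋]  ⊢ (p1⊥ ⅋ p1)
      [Ax]  ⊢ p1, p1⊥
  [⅋]  ⊢ (p1⊥ ⅋ p1)
    [Ax]  ⊢ p1, p1⊥

Result: YES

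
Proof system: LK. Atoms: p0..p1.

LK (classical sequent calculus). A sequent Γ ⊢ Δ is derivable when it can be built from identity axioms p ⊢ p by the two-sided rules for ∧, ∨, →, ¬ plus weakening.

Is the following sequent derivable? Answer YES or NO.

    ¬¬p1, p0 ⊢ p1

Proof tree:
[WL] ¬¬p1, p0 ⊢ p1
  [¬L] ¬¬p1 ⊢ p1
    [¬R]  ⊢ p1, ¬p1
      [Ax] p1 ⊢ p1

Result: YES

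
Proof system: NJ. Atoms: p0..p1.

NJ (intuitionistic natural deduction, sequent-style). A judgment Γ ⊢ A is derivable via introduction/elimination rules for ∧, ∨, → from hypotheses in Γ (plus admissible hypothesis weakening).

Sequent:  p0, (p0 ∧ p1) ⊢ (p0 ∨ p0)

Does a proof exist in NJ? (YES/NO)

Derivation (root first):
[Wk] p0, (p0 ∧ p1) ⊢ (p0 ∨ p0)
  [∨I₂] p0 ⊢ (p0 ∨ p0)
    [Ax] p0 ⊢ p0

Result: YES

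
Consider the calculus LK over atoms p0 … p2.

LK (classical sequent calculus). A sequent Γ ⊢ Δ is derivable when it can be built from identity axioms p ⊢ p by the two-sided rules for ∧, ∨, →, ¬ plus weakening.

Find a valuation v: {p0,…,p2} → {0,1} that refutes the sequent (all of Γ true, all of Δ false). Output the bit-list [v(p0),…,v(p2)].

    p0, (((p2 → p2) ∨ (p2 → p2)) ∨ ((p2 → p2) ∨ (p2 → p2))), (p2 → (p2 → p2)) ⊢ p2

Enumerate valuations to refute Γ ⊢ Δ:
  v=000: Γ:[p0=F, (((p2 → p2) ∨ (p2 → p2)) ∨ ((p2 → p2) ∨ (p2 → p2)))=T, (p2 → (p2 → p2))=T] Δ:[p2=F] refutes=False
  v=001: Γ:[p0=F, (((p2 → p2) ∨ (p2 → p2)) ∨ ((p2 → p2) ∨ (p2 → p2)))=T, (p2 → (p2 → p2))=T] Δ:[p2=T] refutes=False
  v=010: Γ:[p0=F, (((p2 → p2) ∨ (p2 → p2)) ∨ ((p2 → p2) ∨ (p2 → p2)))=T, (p2 → (p2 → p2))=T] Δ:[p2=F] refutes=False
  v=011: Γ:[p0=F, (((p2 → p2) ∨ (p2 → p2)) ∨ ((p2 → p2) ∨ (p2 → p2)))=T, (p2 → (p2 → p2))=T] Δ:[p2=T] refutes=False
  v=100: Γ:[p0=T, (((p2 → p2) ∨ (p2 → p2)) ∨ ((p2 → p2) ∨ (p2 → p2)))=T, (p2 → (p2 → p2))=T] Δ:[p2=F] refutes=True  ← countermodel

Result: [1, 0, 0]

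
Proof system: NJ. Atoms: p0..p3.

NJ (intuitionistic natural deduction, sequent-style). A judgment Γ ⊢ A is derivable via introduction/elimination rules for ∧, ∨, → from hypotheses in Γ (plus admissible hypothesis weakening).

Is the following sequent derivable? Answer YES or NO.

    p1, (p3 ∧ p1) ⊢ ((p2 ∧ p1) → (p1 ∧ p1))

Proof tree:
[→I] p1, (p3 ∧ p1) ⊢ ((p2 ∧ p1) → (p1 ∧ p1))
  [∧I] p1, (p3 ∧ p1), (p2 ∧ p1) ⊢ (p1 ∧ p1)
    [Wk] p1, (p3 ∧ p1) ⊢ p1
      [Ax] p1 ⊢ p1
    [Wk] p1, (p2 ∧ p1) ⊢ p1
      [Ax] p1 ⊢ p1

Result: YES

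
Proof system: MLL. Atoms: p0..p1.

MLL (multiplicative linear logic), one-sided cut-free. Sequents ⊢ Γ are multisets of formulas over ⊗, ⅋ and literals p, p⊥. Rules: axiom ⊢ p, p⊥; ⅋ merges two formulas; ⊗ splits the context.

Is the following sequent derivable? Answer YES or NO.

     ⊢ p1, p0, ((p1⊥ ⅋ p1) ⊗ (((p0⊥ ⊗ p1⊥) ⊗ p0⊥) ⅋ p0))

Proof tree:
[⊗]  ⊢ p1, p0, ((p1⊥ ⅋ p1) ⊗ (((p0⊥ ⊗ p1⊥) ⊗ p0⊥) ⅋ p0))
  [⅋]  ⊢ (p1⊥ ⅋ p1)
    [Ax]  ⊢ p1, p1⊥
  [⅋]  ⊢ p1, p0, (((p0⊥ ⊗ p1⊥) ⊗ p0⊥) ⅋ p0)
    [⊗]  ⊢ p0, p1, p0, ((p0⊥ ⊗ p1⊥) ⊗ p0⊥)
      [⊗]  ⊢ p0, p1, (p0⊥ ⊗ p1⊥)
        [Ax]  ⊢ p0, p0⊥
        [Ax]  ⊢ p1, p1⊥
      [Ax]  ⊢ p0, p0⊥

Result: YES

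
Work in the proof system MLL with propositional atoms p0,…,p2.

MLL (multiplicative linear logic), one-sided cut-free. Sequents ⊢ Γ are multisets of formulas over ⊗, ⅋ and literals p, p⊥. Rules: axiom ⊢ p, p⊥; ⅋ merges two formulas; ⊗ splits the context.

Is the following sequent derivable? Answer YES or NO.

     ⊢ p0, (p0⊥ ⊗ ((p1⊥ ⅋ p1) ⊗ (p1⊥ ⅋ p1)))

Derivation (root first):
[⊗]  ⊢ p0, (p0⊥ ⊗ ((p1⊥ ⅋ p1) ⊗ (p1⊥ ⅋ p1)))
  [Ax]  ⊢ p0, p0⊥
  [⊗]  ⊢ ((p1⊥ ⅋ p1) ⊗ (p1⊥ ⅋ p1))
    [⅋]  ⊢ (p1⊥ ⅋ p1)
      [Ax]  ⊢ p1, p1⊥
    [⅋]  ⊢ (p1⊥ ⅋ p1)
      [Ax]  ⊢ p1, p1⊥

Result: YES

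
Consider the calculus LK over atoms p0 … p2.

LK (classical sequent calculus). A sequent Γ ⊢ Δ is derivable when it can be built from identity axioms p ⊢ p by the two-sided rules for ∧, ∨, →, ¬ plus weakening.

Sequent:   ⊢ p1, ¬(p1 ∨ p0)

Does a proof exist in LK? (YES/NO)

Enumerate valuations to refute Γ ⊢ Δ:
  v=000: Γ:[] Δ:[p1=F, ¬(p1 ∨ p0)=T] refutes=False
  v=001: Γ:[] Δ:[p1=F, ¬(p1 ∨ p0)=T] refutes=False
  v=010: Γ:[] Δ:[p1=T, ¬(p1 ∨ p0)=F] refutes=False
  v=011: Γ:[] Δ:[p1=T, ¬(p1 ∨ p0)=F] refutes=False
  v=100: Γ:[] Δ:[p1=F, ¬(p1 ∨ p0)=F] refutes=True  ← countermodel

Result: NO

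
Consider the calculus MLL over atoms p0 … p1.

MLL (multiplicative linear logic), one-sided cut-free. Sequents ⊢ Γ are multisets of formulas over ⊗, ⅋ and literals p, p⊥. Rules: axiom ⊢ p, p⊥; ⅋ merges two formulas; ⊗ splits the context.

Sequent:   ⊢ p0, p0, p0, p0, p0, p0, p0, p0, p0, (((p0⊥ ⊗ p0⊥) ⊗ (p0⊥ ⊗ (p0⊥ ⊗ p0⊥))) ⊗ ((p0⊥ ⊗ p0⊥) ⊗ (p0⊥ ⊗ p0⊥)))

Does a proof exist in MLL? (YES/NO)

Derivation (root first):
[⊗]  ⊢ p0, p0, p0, p0, p0, p0, p0, p0, p0, (((p0⊥ ⊗ p0⊥) ⊗ (p0⊥ ⊗ (p0⊥ ⊗ p0⊥))) ⊗ ((p0⊥ ⊗ p0⊥) ⊗ (p0⊥ ⊗ p0⊥)))
  [⊗]  ⊢ p0, p0, p0, p0, p0, ((p0⊥ ⊗ p0⊥) ⊗ (p0⊥ ⊗ (p0⊥ ⊗ p0⊥)))
    [⊗]  ⊢ p0, p0, (p0⊥ ⊗ p0⊥)
      [Ax]  ⊢ p0, p0⊥
      [Ax]  ⊢ p0, p0⊥
    [⊗]  ⊢ p0, p0, p0, (p0⊥ ⊗ (p0⊥ ⊗ p0⊥))
      [Ax]  ⊢ p0, p0⊥
      [⊗]  ⊢ p0, p0, (p0⊥ ⊗ p0⊥)
        [Ax]  ⊢ p0, p0⊥
        [Ax]  ⊢ p0, p0⊥
  [⊗]  ⊢ p0, p0, p0, p0, ((p0⊥ ⊗ p0⊥) ⊗ (p0⊥ ⊗ p0⊥))
    [⊗]  ⊢ p0, p0, (p0⊥ ⊗ p0⊥)
      [Ax]  ⊢ p0, p0⊥
      [Ax]  ⊢ p0, p0⊥
    [⊗]  ⊢ p0, p0, (p0⊥ ⊗ p0⊥)
      [Ax]  ⊢ p0, p0⊥
      [Ax]  ⊢ p0, p0⊥

Result: YES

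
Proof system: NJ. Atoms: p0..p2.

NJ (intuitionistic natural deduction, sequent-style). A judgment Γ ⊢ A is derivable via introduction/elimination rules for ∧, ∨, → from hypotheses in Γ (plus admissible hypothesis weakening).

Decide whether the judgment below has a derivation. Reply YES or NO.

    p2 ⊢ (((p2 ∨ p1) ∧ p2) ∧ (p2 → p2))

Derivation (root first):
[∧I] p2 ⊢ (((p2 ∨ p1) ∧ p2) ∧ (p2 → p2))
  [Wk] p2, p2 ⊢ ((p2 ∨ p1) ∧ p2)
    [∧I] p2 ⊢ ((p2 ∨ p1) ∧ p2)
      [∨I₁] p2 ⊢ (p2 ∨ p1)
        [Ax] p2 ⊢ p2
      [Ax] p2 ⊢ p2
  [→I] p2 ⊢ (p2 → p2)
    [Wk] p2, p2 ⊢ p2
      [Ax] p2 ⊢ p2

Result: YES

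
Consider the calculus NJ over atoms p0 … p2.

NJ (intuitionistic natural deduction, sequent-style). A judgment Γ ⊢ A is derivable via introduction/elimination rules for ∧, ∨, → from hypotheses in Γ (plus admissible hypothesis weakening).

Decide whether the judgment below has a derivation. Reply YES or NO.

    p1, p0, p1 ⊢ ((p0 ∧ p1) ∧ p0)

Proof tree:
[Wk] p1, p0, p1 ⊢ ((p0 ∧ p1) ∧ p0)
  [∧I] p1, p0 ⊢ ((p0 ∧ p1) ∧ p0)
    [∧I] p1, p0 ⊢ (p0 ∧ p1)
      [Ax] p0 ⊢ p0
      [Ax] p1 ⊢ p1
    [Ax] p0 ⊢ p0

Result: YES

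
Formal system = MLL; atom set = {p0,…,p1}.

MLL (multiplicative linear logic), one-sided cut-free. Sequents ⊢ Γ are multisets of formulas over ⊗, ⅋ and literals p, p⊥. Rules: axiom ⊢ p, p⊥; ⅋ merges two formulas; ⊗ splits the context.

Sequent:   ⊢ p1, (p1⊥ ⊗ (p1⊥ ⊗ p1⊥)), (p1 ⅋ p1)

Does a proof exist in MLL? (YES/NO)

Derivation (root first):
[⅋]  ⊢ p1, (p1⊥ ⊗ (p1⊥ ⊗ p1⊥)), (p1 ⅋ p1)
  [⊗]  ⊢ p1, p1, p1, (p1⊥ ⊗ (p1⊥ ⊗ p1⊥))
    [Ax]  ⊢ p1, p1⊥
    [⊗]  ⊢ p1, p1, (p1⊥ ⊗ p1⊥)
      [Ax]  ⊢ p1, p1⊥
      [Ax]  ⊢ p1, p1⊥

Result: YES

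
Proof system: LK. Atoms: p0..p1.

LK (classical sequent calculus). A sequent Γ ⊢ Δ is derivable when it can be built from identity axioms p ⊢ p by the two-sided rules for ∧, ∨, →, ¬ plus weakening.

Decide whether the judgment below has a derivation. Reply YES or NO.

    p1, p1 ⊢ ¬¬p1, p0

Derivation (root first):
[WL] p1, p1 ⊢ ¬¬p1, p0
  [WR] p1 ⊢ ¬¬p1, p0
    [¬R] p1 ⊢ ¬¬p1
      [¬L] p1, ¬p1 ⊢ 
        [Ax] p1 ⊢ p1

Result: YES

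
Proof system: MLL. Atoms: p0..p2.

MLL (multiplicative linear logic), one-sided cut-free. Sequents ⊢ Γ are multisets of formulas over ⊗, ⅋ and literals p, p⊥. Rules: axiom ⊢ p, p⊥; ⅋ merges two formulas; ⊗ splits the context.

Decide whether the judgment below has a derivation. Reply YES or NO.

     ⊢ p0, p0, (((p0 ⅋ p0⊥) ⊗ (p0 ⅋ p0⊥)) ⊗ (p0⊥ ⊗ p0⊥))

Proof tree:
[⊗]  ⊢ p0, p0, (((p0 ⅋ p0⊥) ⊗ (p0 ⅋ p0⊥)) ⊗ (p0⊥ ⊗ p0⊥))
  [⊗]  ⊢ ((p0 ⅋ p0⊥) ⊗ (p0 ⅋ p0⊥))
    [⅋]  ⊢ (p0 ⅋ p0⊥)
      [Ax]  ⊢ p0, p0⊥
    [⅋]  ⊢ (p0 ⅋ p0⊥)
      [Ax]  ⊢ p0, p0⊥
  [⊗]  ⊢ p0, p0, (p0⊥ ⊗ p0⊥)
    [Ax]  ⊢ p0, p0⊥
    [Ax]  ⊢ p0, p0⊥

Result: YES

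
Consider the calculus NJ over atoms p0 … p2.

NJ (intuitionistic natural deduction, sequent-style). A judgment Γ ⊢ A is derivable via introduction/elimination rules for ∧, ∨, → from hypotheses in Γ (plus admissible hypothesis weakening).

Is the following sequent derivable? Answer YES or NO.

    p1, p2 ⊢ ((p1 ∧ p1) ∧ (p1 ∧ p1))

Derivation (root first):
[∧I] p1, p2 ⊢ ((p1 ∧ p1) ∧ (p1 ∧ p1))
  [∧I] p1 ⊢ (p1 ∧ p1)
    [Ax] p1 ⊢ p1
    [Ax] p1 ⊢ p1
  [Wk] p1, p2 ⊢ (p1 ∧ p1)
    [∧I] p1 ⊢ (p1 ∧ p1)
      [Ax] p1 ⊢ p1
      [Ax] p1 ⊢ p1

Result: YES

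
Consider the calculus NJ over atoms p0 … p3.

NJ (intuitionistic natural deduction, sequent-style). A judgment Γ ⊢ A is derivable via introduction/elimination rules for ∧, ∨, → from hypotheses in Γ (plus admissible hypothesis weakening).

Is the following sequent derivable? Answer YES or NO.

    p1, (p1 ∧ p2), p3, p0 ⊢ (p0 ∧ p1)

Proof tree:
[∧I] p1, (p1 ∧ p2), p3, p0 ⊢ (p0 ∧ p1)
  [Wk] p0, p3, (p1 ∧ p2) ⊢ p0
    [Wk] p0, p3 ⊢ p0
      [Ax] p0 ⊢ p0
  [Ax] p1 ⊢ p1

Result: YES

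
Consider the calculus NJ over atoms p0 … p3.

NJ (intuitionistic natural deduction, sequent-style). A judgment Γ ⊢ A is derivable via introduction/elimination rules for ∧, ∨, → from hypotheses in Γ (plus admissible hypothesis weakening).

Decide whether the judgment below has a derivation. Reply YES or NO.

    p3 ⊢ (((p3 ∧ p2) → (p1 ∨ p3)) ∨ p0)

Derivation (root first):
[∨I₁] p3 ⊢ (((p3 ∧ p2) → (p1 ∨ p3)) ∨ p0)
  [→I] p3 ⊢ ((p3 ∧ p2) → (p1 ∨ p3))
    [Wk] p3, (p3 ∧ p2) ⊢ (p1 ∨ p3)
      [∨I₂] p3 ⊢ (p1 ∨ p3)
        [Ax] p3 ⊢ p3

Result: YES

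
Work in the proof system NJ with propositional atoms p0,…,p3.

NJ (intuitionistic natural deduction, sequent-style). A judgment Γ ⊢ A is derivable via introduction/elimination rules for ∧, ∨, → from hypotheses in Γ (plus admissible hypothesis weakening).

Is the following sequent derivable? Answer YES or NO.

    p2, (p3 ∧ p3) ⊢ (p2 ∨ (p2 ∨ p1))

Derivation trace:
[∨I₂] p2, (p3 ∧ p3) ⊢ (p2 ∨ (p2 ∨ p1))
  [Wk] p2, (p3 ∧ p3) ⊢ (p2 ∨ p1)
    [∨I₁] p2 ⊢ (p2 ∨ p1)
      [Ax] p2 ⊢ p2

Result: YES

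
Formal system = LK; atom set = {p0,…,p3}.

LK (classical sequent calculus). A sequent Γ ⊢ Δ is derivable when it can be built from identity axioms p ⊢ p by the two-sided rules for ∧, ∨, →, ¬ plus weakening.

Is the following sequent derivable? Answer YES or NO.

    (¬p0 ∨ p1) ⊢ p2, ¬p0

Truth-table refutation:
  v=0000: Γ:[(¬p0 ∨ p1)=T] Δ:[p2=F, ¬p0=T] refutes=False
  v=0001: Γ:[(¬p0 ∨ p1)=T] Δ:[p2=F, ¬p0=T] refutes=False
  v=0010: Γ:[(¬p0 ∨ p1)=T] Δ:[p2=T, ¬p0=T] refutes=False
  v=0011: Γ:[(¬p0 ∨ p1)=T] Δ:[p2=T, ¬p0=T] refutes=False
  v=0100: Γ:[(¬p0 ∨ p1)=T] Δ:[p2=F, ¬p0=T] refutes=False
  v=0101: Γ:[(¬p0 ∨ p1)=T] Δ:[p2=F, ¬p0=T] refutes=False
  v=0110: Γ:[(¬p0 ∨ p1)=T] Δ:[p2=T, ¬p0=T] refutes=False
  v=0111: Γ:[(¬p0 ∨ p1)=T] Δ:[p2=T, ¬p0=T] refutes=False
  v=1000: Γ:[(¬p0 ∨ p1)=F] Δ:[p2=F, ¬p0=F] refutes=False
  v=1001: Γ:[(¬p0 ∨ p1)=F] Δ:[p2=F, ¬p0=F] refutes=False
  v=1010: Γ:[(¬p0 ∨ p1)=F] Δ:[p2=T, ¬p0=F] refutes=False
  v=1011: Γ:[(¬p0 ∨ p1)=F] Δ:[p2=T, ¬p0=F] refutes=False
  v=1100: Γ:[(¬p0 ∨ p1)=T] Δ:[p2=F, ¬p0=F] refutes=True  ← countermodel

Result: NO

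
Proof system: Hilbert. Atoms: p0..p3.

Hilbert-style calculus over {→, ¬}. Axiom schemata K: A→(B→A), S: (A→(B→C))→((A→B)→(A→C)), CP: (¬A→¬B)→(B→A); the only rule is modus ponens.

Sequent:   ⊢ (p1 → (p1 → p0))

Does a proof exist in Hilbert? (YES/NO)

Enumerate valuations to refute Γ ⊢ Δ:
  v=0000: Γ:[] Δ:[(p1 → (p1 → p0))=T] refutes=False
  v=0001: Γ:[] Δ:[(p1 → (p1 → p0))=T] refutes=False
  v=0010: Γ:[] Δ:[(p1 → (p1 → p0))=T] refutes=False
  v=0011: Γ:[] Δ:[(p1 → (p1 → p0))=T] refutes=False
  v=0100: Γ:[] Δ:[(p1 → (p1 → p0))=F] refutes=True  ← countermodel

Result: NO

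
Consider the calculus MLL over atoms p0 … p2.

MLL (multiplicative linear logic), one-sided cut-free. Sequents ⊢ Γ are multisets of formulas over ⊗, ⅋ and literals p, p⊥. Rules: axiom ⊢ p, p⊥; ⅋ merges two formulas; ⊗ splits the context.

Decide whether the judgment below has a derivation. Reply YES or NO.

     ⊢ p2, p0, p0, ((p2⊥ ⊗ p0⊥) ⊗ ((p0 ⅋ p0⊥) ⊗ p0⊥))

Derivation (root first):
[⊗]  ⊢ p2, p0, p0, ((p2⊥ ⊗ p0⊥) ⊗ ((p0 ⅋ p0⊥) ⊗ p0⊥))
  [⊗]  ⊢ p2, p0, (p2⊥ ⊗ p0⊥)
    [Ax]  ⊢ p2, p2⊥
    [Ax]  ⊢ p0, p0⊥
  [⊗]  ⊢ p0, ((p0 ⅋ p0⊥) ⊗ p0⊥)
    [⅋]  ⊢ (p0 ⅋ p0⊥)
      [Ax]  ⊢ p0, p0⊥
    [Ax]  ⊢ p0, p0⊥

Result: YES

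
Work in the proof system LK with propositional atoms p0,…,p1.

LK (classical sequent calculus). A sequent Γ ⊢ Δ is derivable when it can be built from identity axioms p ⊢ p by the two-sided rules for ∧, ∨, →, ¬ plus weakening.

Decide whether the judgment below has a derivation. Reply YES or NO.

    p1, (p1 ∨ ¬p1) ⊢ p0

Enumerate valuations to refute Γ ⊢ Δ:
  v=00: Γ:[p1=F, (p1 ∨ ¬p1)=T] Δ:[p0=F] refutes=False
  v=01: Γ:[p1=T, (p1 ∨ ¬p1)=T] Δ:[p0=F] refutes=True  ← countermodel

Result: NO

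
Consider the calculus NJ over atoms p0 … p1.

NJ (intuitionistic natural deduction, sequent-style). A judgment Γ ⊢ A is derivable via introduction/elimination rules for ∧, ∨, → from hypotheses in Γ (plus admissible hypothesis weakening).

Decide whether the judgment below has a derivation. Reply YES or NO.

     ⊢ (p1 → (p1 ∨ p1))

Derivation (root first):
[→I]  ⊢ (p1 → (p1 ∨ p1))
  [∨I₁] p1 ⊢ (p1 ∨ p1)
    [Ax] p1 ⊢ p1

Result: YES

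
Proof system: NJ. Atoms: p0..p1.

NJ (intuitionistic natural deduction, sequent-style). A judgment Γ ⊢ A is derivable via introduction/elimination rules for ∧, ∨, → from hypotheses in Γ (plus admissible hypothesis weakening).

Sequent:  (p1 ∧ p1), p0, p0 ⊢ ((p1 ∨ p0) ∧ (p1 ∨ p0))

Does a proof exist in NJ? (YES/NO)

Derivation trace:
[Wk] (p1 ∧ p1), p0, p0 ⊢ ((p1 ∨ p0) ∧ (p1 ∨ p0))
  [∧I] (p1 ∧ p1), p0 ⊢ ((p1 ∨ p0) ∧ (p1 ∨ p0))
    [Wk] p0, (p1 ∧ p1) ⊢ (p1 ∨ p0)
      [∨I₂] p0 ⊢ (p1 ∨ p0)
        [Ax] p0 ⊢ p0
    [∨I₂] p0 ⊢ (p1 ∨ p0)
      [Ax] p0 ⊢ p0

Result: YES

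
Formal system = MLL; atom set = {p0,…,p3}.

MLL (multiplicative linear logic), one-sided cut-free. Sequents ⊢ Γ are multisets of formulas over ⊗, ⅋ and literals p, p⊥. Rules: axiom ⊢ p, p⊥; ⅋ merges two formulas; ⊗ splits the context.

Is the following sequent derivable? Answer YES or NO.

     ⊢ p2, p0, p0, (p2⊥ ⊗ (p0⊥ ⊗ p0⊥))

Derivation (root first):
[⊗]  ⊢ p2, p0, p0, (p2⊥ ⊗ (p0⊥ ⊗ p0⊥))
  [Ax]  ⊢ p2, p2⊥
  [⊗]  ⊢ p0, p0, (p0⊥ ⊗ p0⊥)
    [Ax]  ⊢ p0, p0⊥
    [Ax]  ⊢ p0, p0⊥

Result: YES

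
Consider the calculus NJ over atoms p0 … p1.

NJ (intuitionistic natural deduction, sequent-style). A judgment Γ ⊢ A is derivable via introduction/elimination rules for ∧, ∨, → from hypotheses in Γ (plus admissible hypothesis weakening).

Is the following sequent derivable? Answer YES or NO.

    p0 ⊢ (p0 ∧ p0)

Derivation trace:
[∧I] p0 ⊢ (p0 ∧ p0)
  [Ax] p0 ⊢ p0
  [Wk] p0, p0 ⊢ p0
    [Ax] p0 ⊢ p0

Result: YES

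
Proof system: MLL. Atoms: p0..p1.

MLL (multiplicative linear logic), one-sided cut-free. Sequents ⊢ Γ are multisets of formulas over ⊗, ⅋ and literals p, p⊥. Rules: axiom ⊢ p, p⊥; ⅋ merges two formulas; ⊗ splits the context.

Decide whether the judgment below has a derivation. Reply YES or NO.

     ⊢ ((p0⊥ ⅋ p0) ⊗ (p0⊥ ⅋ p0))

Derivation (root first):
[⊗]  ⊢ ((p0⊥ ⅋ p0) ⊗ (p0⊥ ⅋ p0))
  [⅋]  ⊢ (p0⊥ ⅋ p0)
    [Ax]  ⊢ p0, p0⊥
  [⅋]  ⊢ (p0⊥ ⅋ p0)
    [Ax]  ⊢ p0, p0⊥

Result: YES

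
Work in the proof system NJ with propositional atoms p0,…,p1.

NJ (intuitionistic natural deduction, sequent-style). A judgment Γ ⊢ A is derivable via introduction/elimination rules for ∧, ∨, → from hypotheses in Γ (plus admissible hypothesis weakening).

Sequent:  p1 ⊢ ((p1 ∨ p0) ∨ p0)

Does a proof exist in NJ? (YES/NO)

Derivation trace:
[∨I₁] p1 ⊢ ((p1 ∨ p0) ∨ p0)
  [∨I₁] p1 ⊢ (p1 ∨ p0)
    [Ax] p1 ⊢ p1

Result: YES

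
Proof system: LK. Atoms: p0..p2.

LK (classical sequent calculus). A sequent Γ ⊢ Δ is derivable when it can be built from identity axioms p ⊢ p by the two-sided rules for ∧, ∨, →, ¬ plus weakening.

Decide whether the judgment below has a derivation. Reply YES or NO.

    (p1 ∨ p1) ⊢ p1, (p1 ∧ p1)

Derivation (root first):
[∨L] (p1 ∨ p1) ⊢ p1, (p1 ∧ p1)
  [∧R] p1 ⊢ (p1 ∧ p1)
    [Ax] p1 ⊢ p1
    [Ax] p1 ⊢ p1
  [Ax] p1 ⊢ p1

Result: YES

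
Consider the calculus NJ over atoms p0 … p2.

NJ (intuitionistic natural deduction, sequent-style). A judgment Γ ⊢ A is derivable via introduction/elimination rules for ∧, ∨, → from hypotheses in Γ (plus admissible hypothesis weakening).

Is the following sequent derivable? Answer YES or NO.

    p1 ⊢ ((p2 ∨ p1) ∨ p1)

Proof tree:
[∨I₁] p1 ⊢ ((p2 ∨ p1) ∨ p1)
  [∨I₂] p1 ⊢ (p2 ∨ p1)
    [Ax] p1 ⊢ p1

Result: YES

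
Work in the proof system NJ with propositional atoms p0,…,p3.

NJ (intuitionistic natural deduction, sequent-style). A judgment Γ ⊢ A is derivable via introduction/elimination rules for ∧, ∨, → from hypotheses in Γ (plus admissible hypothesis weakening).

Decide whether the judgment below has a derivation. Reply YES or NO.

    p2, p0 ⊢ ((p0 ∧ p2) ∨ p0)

Derivation trace:
[∨I₁] p2, p0 ⊢ ((p0 ∧ p2) ∨ p0)
  [∧I] p2, p0 ⊢ (p0 ∧ p2)
    [Ax] p0 ⊢ p0
    [Ax] p2 ⊢ p2

Result: YES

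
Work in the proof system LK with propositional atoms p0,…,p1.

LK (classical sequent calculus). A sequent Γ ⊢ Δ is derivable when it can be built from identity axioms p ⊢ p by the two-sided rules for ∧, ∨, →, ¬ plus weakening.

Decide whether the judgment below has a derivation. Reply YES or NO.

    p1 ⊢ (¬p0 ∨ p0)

Proof tree:
[∨R] p1 ⊢ (¬p0 ∨ p0)
  [WL] p1 ⊢ p0, ¬p0
    [¬R]  ⊢ p0, ¬p0
      [Ax] p0 ⊢ p0

Result: YES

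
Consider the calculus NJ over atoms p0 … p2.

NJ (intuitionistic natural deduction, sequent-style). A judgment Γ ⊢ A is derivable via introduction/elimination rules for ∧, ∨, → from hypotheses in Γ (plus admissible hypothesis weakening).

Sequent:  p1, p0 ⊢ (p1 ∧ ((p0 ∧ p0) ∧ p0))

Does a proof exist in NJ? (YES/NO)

Derivation trace:
[∧I] p1, p0 ⊢ (p1 ∧ ((p0 ∧ p0) ∧ p0))
  [Ax] p1 ⊢ p1
  [∧I] p0 ⊢ ((p0 ∧ p0) ∧ p0)
    [∧I] p0 ⊢ (p0 ∧ p0)
      [Ax] p0 ⊢ p0
      [Ax] p0 ⊢ p0
    [Ax] p0 ⊢ p0

Result: YES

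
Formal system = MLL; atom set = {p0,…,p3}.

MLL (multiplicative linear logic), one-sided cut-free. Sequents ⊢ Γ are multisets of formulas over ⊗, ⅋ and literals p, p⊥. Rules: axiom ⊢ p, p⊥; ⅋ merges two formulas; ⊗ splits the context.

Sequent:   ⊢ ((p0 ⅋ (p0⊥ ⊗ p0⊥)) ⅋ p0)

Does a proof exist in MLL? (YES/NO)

Proof tree:
[⅋]  ⊢ ((p0 ⅋ (p0⊥ ⊗ p0⊥)) ⅋ p0)
  [⅋]  ⊢ p0, (p0 ⅋ (p0⊥ ⊗ p0⊥))
    [⊗]  ⊢ p0, p0, (p0⊥ ⊗ p0⊥)
      [Ax]  ⊢ p0, p0⊥
      [Ax]  ⊢ p0, p0⊥

Result: YES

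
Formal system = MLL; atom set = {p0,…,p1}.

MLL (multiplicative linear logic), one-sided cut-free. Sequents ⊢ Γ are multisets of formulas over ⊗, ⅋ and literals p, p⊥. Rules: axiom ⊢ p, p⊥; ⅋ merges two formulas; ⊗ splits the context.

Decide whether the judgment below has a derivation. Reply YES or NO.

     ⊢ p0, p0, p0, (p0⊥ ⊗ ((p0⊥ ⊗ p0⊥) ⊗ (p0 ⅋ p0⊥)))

Derivation trace:
[⊗]  ⊢ p0, p0, p0, (p0⊥ ⊗ ((p0⊥ ⊗ p0⊥) ⊗ (p0 ⅋ p0⊥)))
  [Ax]  ⊢ p0, p0⊥
  [⊗]  ⊢ p0, p0, ((p0⊥ ⊗ p0⊥) ⊗ (p0 ⅋ p0⊥))
    [⊗]  ⊢ p0, p0, (p0⊥ ⊗ p0⊥)
      [Ax]  ⊢ p0, p0⊥
      [Ax]  ⊢ p0, p0⊥
    [⅋]  ⊢ (p0 ⅋ p0⊥)
      [Ax]  ⊢ p0, p0⊥

Result: YES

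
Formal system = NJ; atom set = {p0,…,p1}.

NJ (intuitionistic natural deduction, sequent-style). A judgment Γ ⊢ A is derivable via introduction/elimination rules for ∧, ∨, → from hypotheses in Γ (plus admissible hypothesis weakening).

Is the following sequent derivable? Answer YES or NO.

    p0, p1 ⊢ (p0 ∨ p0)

Derivation (root first):
[Wk] p0, p1 ⊢ (p0 ∨ p0)
  [∨I₁] p0 ⊢ (p0 ∨ p0)
    [Ax] p0 ⊢ p0

Result: YES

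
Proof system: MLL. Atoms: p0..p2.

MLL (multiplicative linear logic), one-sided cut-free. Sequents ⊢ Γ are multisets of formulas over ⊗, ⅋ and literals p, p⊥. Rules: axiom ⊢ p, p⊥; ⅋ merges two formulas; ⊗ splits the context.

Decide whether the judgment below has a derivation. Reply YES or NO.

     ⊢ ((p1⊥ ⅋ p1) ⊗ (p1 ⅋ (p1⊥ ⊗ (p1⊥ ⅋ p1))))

Derivation trace:
[⊗]  ⊢ ((p1⊥ ⅋ p1) ⊗ (p1 ⅋ (p1⊥ ⊗ (p1⊥ ⅋ p1))))
  [⅋]  ⊢ (p1⊥ ⅋ p1)
    [Ax]  ⊢ p1, p1⊥
  [⅋]  ⊢ (p1 ⅋ (p1⊥ ⊗ (p1⊥ ⅋ p1)))
    [⊗]  ⊢ p1, (p1⊥ ⊗ (p1⊥ ⅋ p1))
      [Ax]  ⊢ p1, p1⊥
      [⅋]  ⊢ (p1⊥ ⅋ p1)
        [Ax]  ⊢ p1, p1⊥

Result: YES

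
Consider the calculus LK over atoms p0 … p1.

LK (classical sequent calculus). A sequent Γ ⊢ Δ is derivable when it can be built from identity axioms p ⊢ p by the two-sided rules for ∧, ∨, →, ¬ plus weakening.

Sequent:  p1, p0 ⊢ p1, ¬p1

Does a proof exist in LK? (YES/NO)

Derivation trace:
[WL] p1, p0 ⊢ p1, ¬p1
  [¬R] p1 ⊢ p1, ¬p1
    [WL] p1, p1 ⊢ p1
      [Ax] p1 ⊢ p1

Result: YES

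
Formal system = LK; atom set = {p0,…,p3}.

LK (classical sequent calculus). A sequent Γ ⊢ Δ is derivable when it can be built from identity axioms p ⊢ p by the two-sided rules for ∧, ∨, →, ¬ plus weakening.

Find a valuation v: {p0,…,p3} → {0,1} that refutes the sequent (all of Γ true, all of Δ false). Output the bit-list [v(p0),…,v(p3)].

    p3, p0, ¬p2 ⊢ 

Search for a countermodel by truth-table:
  v=0000: Γ:[p3=F, p0=F, ¬p2=T] Δ:[] refutes=False
  v=0001: Γ:[p3=T, p0=F, ¬p2=T] Δ:[] refutes=False
  v=0010: Γ:[p3=F, p0=F, ¬p2=F] Δ:[] refutes=False
  v=0011: Γ:[p3=T, p0=F, ¬p2=F] Δ:[] refutes=False
  v=0100: Γ:[p3=F, p0=F, ¬p2=T] Δ:[] refutes=False
  v=0101: Γ:[p3=T, p0=F, ¬p2=T] Δ:[] refutes=False
  v=0110: Γ:[p3=F, p0=F, ¬p2=F] Δ:[] refutes=False
  v=0111: Γ:[p3=T, p0=F, ¬p2=F] Δ:[] refutes=False
  v=1000: Γ:[p3=F, p0=T, ¬p2=T] Δ:[] refutes=False
  v=1001: Γ:[p3=T, p0=T, ¬p2=T] Δ:[] refutes=True  ← countermodel

Result: [1, 0, 0, 1]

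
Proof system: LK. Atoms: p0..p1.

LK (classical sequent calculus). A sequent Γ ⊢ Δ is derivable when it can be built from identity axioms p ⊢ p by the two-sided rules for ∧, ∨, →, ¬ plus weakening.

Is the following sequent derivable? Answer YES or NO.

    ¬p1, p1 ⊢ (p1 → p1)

Derivation trace:
[WL] ¬p1, p1 ⊢ (p1 → p1)
  [→R] ¬p1 ⊢ (p1 → p1)
    [¬L] p1, ¬p1 ⊢ p1
      [WR] p1 ⊢ p1, p1
        [Ax] p1 ⊢ p1

Result: YES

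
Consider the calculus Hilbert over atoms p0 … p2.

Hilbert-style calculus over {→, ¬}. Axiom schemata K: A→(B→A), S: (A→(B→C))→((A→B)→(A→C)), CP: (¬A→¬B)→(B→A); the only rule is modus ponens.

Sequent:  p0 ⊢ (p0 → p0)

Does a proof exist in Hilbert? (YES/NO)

Proof tree:
[MP] p0 ⊢ (p0 → p0)
  [K]  ⊢ (p0 → (p0 → p0))
  [MP] p0 ⊢ p0
    [MP] p0 ⊢ (p0 → p0)
      [K]  ⊢ (p0 → (p0 → p0))
      [Hyp] p0 ⊢ p0
    [Hyp] p0 ⊢ p0

Result: YES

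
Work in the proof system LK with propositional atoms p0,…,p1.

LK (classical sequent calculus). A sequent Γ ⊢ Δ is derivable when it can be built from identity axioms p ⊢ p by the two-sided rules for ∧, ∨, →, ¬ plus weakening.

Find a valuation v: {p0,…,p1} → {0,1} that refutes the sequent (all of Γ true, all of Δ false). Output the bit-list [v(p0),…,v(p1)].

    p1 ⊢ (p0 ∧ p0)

Truth-table refutation:
  v=00: Γ:[p1=F] Δ:[(p0 ∧ p0)=F] refutes=False
  v=01: Γ:[p1=T] Δ:[(p0 ∧ p0)=F] refutes=True  ← countermodel

Result: [0, 1]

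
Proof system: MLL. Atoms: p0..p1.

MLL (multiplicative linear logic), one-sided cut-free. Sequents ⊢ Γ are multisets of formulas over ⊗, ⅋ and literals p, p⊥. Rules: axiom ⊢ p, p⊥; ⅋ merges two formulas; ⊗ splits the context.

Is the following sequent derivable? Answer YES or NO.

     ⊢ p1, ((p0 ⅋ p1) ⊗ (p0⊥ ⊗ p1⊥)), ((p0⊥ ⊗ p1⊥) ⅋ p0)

Derivation (root first):
[⅋]  ⊢ p1, ((p0 ⅋ p1) ⊗ (p0⊥ ⊗ p1⊥)), ((p0⊥ ⊗ p1⊥) ⅋ p0)
  [⊗]  ⊢ (p0⊥ ⊗ p1⊥), p0, p1, ((p0 ⅋ p1) ⊗ (p0⊥ ⊗ p1⊥))
    [⅋]  ⊢ (p0⊥ ⊗ p1⊥), (p0 ⅋ p1)
      [⊗]  ⊢ p0, p1, (p0⊥ ⊗ p1⊥)
        [Ax]  ⊢ p0, p0⊥
        [Ax]  ⊢ p1, p1⊥
    [⊗]  ⊢ p0, p1, (p0⊥ ⊗ p1⊥)
      [Ax]  ⊢ p0, p0⊥
      [Ax]  ⊢ p1, p1⊥

Result: YES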